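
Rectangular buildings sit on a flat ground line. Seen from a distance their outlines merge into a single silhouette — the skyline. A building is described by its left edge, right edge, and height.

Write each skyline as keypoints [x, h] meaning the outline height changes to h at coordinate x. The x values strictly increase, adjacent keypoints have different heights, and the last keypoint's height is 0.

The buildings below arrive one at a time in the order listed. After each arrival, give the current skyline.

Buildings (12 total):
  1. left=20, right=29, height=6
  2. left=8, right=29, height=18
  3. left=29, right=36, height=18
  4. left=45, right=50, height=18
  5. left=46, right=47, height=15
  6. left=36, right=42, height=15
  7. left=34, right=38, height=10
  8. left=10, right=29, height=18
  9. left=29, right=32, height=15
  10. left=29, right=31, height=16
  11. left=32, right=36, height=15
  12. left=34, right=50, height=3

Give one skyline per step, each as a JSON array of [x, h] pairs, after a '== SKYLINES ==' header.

== SKYLINES ==
[[20,6],[29,0]]
[[8,18],[29,0]]
[[8,18],[36,0]]
[[8,18],[36,0],[45,18],[50,0]]
[[8,18],[36,0],[45,18],[50,0]]
[[8,18],[36,15],[42,0],[45,18],[50,0]]
[[8,18],[36,15],[42,0],[45,18],[50,0]]
[[8,18],[36,15],[42,0],[45,18],[50,0]]
[[8,18],[36,15],[42,0],[45,18],[50,0]]
[[8,18],[36,15],[42,0],[45,18],[50,0]]
[[8,18],[36,15],[42,0],[45,18],[50,0]]
[[8,18],[36,15],[42,3],[45,18],[50,0]]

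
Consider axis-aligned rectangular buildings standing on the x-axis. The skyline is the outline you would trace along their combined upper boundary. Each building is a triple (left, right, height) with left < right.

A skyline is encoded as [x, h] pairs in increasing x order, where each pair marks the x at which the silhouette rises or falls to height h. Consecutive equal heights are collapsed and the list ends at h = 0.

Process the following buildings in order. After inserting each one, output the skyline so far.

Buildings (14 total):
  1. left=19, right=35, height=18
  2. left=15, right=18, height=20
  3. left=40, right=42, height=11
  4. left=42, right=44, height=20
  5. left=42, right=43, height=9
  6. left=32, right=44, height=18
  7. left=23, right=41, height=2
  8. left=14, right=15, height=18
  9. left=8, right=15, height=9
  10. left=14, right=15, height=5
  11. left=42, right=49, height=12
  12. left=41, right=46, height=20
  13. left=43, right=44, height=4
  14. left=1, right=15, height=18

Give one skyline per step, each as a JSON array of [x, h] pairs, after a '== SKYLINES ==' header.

== SKYLINES ==
[[19,18],[35,0]]
[[15,20],[18,0],[19,18],[35,0]]
[[15,20],[18,0],[19,18],[35,0],[40,11],[42,0]]
[[15,20],[18,0],[19,18],[35,0],[40,11],[42,20],[44,0]]
[[15,20],[18,0],[19,18],[35,0],[40,11],[42,20],[44,0]]
[[15,20],[18,0],[19,18],[42,20],[44,0]]
[[15,20],[18,0],[19,18],[42,20],[44,0]]
[[14,18],[15,20],[18,0],[19,18],[42,20],[44,0]]
[[8,9],[14,18],[15,20],[18,0],[19,18],[42,20],[44,0]]
[[8,9],[14,18],[15,20],[18,0],[19,18],[42,20],[44,0]]
[[8,9],[14,18],[15,20],[18,0],[19,18],[42,20],[44,12],[49,0]]
[[8,9],[14,18],[15,20],[18,0],[19,18],[41,20],[46,12],[49,0]]
[[8,9],[14,18],[15,20],[18,0],[19,18],[41,20],[46,12],[49,0]]
[[1,18],[15,20],[18,0],[19,18],[41,20],[46,12],[49,0]]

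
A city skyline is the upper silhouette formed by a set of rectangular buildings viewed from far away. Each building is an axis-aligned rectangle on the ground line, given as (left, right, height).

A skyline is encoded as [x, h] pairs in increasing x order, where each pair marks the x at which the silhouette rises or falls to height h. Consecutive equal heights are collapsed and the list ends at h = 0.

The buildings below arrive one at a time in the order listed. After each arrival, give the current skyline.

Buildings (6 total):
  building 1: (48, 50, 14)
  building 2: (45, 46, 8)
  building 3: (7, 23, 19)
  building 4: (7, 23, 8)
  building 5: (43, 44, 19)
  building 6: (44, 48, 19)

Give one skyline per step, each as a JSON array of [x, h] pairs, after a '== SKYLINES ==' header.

== SKYLINES ==
[[48,14],[50,0]]
[[45,8],[46,0],[48,14],[50,0]]
[[7,19],[23,0],[45,8],[46,0],[48,14],[50,0]]
[[7,19],[23,0],[45,8],[46,0],[48,14],[50,0]]
[[7,19],[23,0],[43,19],[44,0],[45,8],[46,0],[48,14],[50,0]]
[[7,19],[23,0],[43,19],[48,14],[50,0]]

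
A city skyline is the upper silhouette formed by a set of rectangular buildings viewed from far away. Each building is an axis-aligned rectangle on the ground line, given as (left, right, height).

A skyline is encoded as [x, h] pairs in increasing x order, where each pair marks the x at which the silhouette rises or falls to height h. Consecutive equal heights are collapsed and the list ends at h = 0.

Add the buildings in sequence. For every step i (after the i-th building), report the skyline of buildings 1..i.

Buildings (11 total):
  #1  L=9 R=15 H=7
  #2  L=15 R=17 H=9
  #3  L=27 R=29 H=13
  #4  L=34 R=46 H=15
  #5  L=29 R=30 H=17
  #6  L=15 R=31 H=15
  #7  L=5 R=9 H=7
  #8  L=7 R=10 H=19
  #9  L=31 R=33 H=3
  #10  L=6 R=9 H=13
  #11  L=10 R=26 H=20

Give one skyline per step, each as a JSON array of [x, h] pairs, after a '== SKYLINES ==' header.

== SKYLINES ==
[[9,7],[15,0]]
[[9,7],[15,9],[17,0]]
[[9,7],[15,9],[17,0],[27,13],[29,0]]
[[9,7],[15,9],[17,0],[27,13],[29,0],[34,15],[46,0]]
[[9,7],[15,9],[17,0],[27,13],[29,17],[30,0],[34,15],[46,0]]
[[9,7],[15,15],[29,17],[30,15],[31,0],[34,15],[46,0]]
[[5,7],[15,15],[29,17],[30,15],[31,0],[34,15],[46,0]]
[[5,7],[7,19],[10,7],[15,15],[29,17],[30,15],[31,0],[34,15],[46,0]]
[[5,7],[7,19],[10,7],[15,15],[29,17],[30,15],[31,3],[33,0],[34,15],[46,0]]
[[5,7],[6,13],[7,19],[10,7],[15,15],[29,17],[30,15],[31,3],[33,0],[34,15],[46,0]]
[[5,7],[6,13],[7,19],[10,20],[26,15],[29,17],[30,15],[31,3],[33,0],[34,15],[46,0]]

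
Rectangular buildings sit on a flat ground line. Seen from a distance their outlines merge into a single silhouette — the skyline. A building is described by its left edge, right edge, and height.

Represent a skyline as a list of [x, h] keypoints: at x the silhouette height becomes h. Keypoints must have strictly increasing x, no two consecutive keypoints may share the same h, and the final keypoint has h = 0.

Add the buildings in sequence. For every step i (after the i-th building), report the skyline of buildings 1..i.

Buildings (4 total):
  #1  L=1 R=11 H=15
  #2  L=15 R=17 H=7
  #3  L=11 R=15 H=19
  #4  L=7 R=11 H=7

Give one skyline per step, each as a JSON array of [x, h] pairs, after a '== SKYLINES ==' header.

== SKYLINES ==
[[1,15],[11,0]]
[[1,15],[11,0],[15,7],[17,0]]
[[1,15],[11,19],[15,7],[17,0]]
[[1,15],[11,19],[15,7],[17,0]]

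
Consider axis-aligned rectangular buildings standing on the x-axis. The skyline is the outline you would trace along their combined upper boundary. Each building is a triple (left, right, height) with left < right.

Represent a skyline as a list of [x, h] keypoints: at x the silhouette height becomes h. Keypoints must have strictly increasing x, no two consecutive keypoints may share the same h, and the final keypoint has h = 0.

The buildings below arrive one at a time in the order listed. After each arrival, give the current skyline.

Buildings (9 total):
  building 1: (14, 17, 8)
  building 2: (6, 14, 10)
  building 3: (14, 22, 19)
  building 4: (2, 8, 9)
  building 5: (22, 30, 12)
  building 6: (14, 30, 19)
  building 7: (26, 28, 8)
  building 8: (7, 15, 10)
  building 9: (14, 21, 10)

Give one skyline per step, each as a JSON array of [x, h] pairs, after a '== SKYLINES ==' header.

== SKYLINES ==
[[14,8],[17,0]]
[[6,10],[14,8],[17,0]]
[[6,10],[14,19],[22,0]]
[[2,9],[6,10],[14,19],[22,0]]
[[2,9],[6,10],[14,19],[22,12],[30,0]]
[[2,9],[6,10],[14,19],[30,0]]
[[2,9],[6,10],[14,19],[30,0]]
[[2,9],[6,10],[14,19],[30,0]]
[[2,9],[6,10],[14,19],[30,0]]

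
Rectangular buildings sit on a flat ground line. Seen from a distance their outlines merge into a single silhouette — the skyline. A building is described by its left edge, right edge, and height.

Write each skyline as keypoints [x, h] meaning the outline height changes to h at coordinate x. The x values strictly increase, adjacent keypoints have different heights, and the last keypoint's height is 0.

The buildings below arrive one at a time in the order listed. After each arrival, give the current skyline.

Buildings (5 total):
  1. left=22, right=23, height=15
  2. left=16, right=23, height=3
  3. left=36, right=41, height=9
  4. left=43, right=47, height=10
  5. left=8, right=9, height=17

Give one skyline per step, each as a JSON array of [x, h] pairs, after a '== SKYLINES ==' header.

== SKYLINES ==
[[22,15],[23,0]]
[[16,3],[22,15],[23,0]]
[[16,3],[22,15],[23,0],[36,9],[41,0]]
[[16,3],[22,15],[23,0],[36,9],[41,0],[43,10],[47,0]]
[[8,17],[9,0],[16,3],[22,15],[23,0],[36,9],[41,0],[43,10],[47,0]]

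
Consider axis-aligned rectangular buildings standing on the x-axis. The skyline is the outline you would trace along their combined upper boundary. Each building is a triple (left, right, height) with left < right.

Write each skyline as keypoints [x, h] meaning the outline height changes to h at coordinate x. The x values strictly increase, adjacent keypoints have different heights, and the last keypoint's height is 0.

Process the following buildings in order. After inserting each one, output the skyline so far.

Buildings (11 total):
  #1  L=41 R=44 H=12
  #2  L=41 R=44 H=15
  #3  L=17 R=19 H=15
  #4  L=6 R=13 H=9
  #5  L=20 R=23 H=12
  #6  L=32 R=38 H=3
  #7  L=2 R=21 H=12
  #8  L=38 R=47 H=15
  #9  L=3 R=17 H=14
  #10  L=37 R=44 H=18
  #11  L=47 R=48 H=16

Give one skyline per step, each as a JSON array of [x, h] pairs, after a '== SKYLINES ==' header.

== SKYLINES ==
[[41,12],[44,0]]
[[41,15],[44,0]]
[[17,15],[19,0],[41,15],[44,0]]
[[6,9],[13,0],[17,15],[19,0],[41,15],[44,0]]
[[6,9],[13,0],[17,15],[19,0],[20,12],[23,0],[41,15],[44,0]]
[[6,9],[13,0],[17,15],[19,0],[20,12],[23,0],[32,3],[38,0],[41,15],[44,0]]
[[2,12],[17,15],[19,12],[23,0],[32,3],[38,0],[41,15],[44,0]]
[[2,12],[17,15],[19,12],[23,0],[32,3],[38,15],[47,0]]
[[2,12],[3,14],[17,15],[19,12],[23,0],[32,3],[38,15],[47,0]]
[[2,12],[3,14],[17,15],[19,12],[23,0],[32,3],[37,18],[44,15],[47,0]]
[[2,12],[3,14],[17,15],[19,12],[23,0],[32,3],[37,18],[44,15],[47,16],[48,0]]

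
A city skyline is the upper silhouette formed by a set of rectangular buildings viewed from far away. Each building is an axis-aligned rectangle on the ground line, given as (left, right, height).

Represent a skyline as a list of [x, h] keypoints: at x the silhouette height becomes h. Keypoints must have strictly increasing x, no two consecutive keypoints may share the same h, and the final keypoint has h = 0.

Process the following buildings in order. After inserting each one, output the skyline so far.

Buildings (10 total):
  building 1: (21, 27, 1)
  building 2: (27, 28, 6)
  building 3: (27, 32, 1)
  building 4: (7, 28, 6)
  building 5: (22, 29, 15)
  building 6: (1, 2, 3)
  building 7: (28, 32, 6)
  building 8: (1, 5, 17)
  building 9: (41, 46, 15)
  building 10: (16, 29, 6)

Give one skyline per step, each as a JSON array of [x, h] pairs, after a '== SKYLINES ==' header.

== SKYLINES ==
[[21,1],[27,0]]
[[21,1],[27,6],[28,0]]
[[21,1],[27,6],[28,1],[32,0]]
[[7,6],[28,1],[32,0]]
[[7,6],[22,15],[29,1],[32,0]]
[[1,3],[2,0],[7,6],[22,15],[29,1],[32,0]]
[[1,3],[2,0],[7,6],[22,15],[29,6],[32,0]]
[[1,17],[5,0],[7,6],[22,15],[29,6],[32,0]]
[[1,17],[5,0],[7,6],[22,15],[29,6],[32,0],[41,15],[46,0]]
[[1,17],[5,0],[7,6],[22,15],[29,6],[32,0],[41,15],[46,0]]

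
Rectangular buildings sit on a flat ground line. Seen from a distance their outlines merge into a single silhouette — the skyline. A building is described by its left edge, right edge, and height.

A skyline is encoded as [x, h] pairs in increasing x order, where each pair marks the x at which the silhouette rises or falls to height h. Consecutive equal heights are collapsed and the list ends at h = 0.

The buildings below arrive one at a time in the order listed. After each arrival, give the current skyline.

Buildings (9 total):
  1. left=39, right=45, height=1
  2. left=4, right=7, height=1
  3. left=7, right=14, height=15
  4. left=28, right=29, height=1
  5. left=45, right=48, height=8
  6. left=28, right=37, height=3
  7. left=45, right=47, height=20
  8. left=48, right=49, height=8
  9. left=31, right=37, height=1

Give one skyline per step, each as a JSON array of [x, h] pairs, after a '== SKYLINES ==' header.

== SKYLINES ==
[[39,1],[45,0]]
[[4,1],[7,0],[39,1],[45,0]]
[[4,1],[7,15],[14,0],[39,1],[45,0]]
[[4,1],[7,15],[14,0],[28,1],[29,0],[39,1],[45,0]]
[[4,1],[7,15],[14,0],[28,1],[29,0],[39,1],[45,8],[48,0]]
[[4,1],[7,15],[14,0],[28,3],[37,0],[39,1],[45,8],[48,0]]
[[4,1],[7,15],[14,0],[28,3],[37,0],[39,1],[45,20],[47,8],[48,0]]
[[4,1],[7,15],[14,0],[28,3],[37,0],[39,1],[45,20],[47,8],[49,0]]
[[4,1],[7,15],[14,0],[28,3],[37,0],[39,1],[45,20],[47,8],[49,0]]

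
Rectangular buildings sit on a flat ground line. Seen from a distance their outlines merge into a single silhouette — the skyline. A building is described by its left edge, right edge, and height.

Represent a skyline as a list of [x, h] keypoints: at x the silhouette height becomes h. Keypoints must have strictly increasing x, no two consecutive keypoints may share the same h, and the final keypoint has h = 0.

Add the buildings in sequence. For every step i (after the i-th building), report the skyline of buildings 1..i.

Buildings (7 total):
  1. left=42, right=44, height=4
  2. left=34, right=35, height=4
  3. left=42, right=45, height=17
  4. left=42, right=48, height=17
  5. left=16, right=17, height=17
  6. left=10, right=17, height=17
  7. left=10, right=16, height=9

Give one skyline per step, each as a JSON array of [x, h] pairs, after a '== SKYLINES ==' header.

== SKYLINES ==
[[42,4],[44,0]]
[[34,4],[35,0],[42,4],[44,0]]
[[34,4],[35,0],[42,17],[45,0]]
[[34,4],[35,0],[42,17],[48,0]]
[[16,17],[17,0],[34,4],[35,0],[42,17],[48,0]]
[[10,17],[17,0],[34,4],[35,0],[42,17],[48,0]]
[[10,17],[17,0],[34,4],[35,0],[42,17],[48,0]]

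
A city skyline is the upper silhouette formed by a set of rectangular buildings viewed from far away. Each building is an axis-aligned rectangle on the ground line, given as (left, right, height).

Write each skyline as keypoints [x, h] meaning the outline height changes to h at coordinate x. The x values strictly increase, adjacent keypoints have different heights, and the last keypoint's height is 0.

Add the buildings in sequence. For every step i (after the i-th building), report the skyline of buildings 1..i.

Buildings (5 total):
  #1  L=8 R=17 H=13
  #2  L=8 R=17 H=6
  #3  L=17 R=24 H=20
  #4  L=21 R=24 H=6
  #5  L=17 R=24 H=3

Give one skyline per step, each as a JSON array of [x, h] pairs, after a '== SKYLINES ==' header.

== SKYLINES ==
[[8,13],[17,0]]
[[8,13],[17,0]]
[[8,13],[17,20],[24,0]]
[[8,13],[17,20],[24,0]]
[[8,13],[17,20],[24,0]]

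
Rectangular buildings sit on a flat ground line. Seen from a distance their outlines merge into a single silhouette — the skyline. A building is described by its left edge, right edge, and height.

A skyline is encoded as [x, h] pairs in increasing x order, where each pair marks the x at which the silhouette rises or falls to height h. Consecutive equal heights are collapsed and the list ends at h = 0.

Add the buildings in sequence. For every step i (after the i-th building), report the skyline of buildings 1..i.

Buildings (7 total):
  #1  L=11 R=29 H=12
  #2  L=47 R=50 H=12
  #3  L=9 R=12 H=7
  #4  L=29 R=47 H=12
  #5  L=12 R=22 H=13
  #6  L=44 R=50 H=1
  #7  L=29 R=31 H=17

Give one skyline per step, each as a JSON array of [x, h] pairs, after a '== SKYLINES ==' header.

== SKYLINES ==
[[11,12],[29,0]]
[[11,12],[29,0],[47,12],[50,0]]
[[9,7],[11,12],[29,0],[47,12],[50,0]]
[[9,7],[11,12],[50,0]]
[[9,7],[11,12],[12,13],[22,12],[50,0]]
[[9,7],[11,12],[12,13],[22,12],[50,0]]
[[9,7],[11,12],[12,13],[22,12],[29,17],[31,12],[50,0]]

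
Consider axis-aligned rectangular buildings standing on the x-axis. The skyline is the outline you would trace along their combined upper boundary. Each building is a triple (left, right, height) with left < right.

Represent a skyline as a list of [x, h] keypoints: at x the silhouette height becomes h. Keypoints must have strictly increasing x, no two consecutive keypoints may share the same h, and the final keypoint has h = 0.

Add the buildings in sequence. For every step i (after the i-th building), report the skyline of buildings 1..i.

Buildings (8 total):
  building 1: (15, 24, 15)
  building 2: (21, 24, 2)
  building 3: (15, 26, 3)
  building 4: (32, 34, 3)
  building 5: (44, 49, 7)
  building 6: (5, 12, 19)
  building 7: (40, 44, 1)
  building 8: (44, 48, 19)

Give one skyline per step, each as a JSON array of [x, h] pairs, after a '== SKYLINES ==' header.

== SKYLINES ==
[[15,15],[24,0]]
[[15,15],[24,0]]
[[15,15],[24,3],[26,0]]
[[15,15],[24,3],[26,0],[32,3],[34,0]]
[[15,15],[24,3],[26,0],[32,3],[34,0],[44,7],[49,0]]
[[5,19],[12,0],[15,15],[24,3],[26,0],[32,3],[34,0],[44,7],[49,0]]
[[5,19],[12,0],[15,15],[24,3],[26,0],[32,3],[34,0],[40,1],[44,7],[49,0]]
[[5,19],[12,0],[15,15],[24,3],[26,0],[32,3],[34,0],[40,1],[44,19],[48,7],[49,0]]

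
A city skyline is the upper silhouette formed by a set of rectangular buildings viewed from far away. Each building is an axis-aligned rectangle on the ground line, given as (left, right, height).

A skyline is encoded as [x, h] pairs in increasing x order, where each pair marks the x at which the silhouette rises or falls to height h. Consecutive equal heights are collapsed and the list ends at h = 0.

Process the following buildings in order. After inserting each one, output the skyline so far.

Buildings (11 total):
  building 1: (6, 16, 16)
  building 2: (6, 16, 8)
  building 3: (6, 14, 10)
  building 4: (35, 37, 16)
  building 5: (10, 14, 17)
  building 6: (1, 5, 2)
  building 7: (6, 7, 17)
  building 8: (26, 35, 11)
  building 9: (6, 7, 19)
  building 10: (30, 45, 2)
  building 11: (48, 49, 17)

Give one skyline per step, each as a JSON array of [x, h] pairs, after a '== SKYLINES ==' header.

== SKYLINES ==
[[6,16],[16,0]]
[[6,16],[16,0]]
[[6,16],[16,0]]
[[6,16],[16,0],[35,16],[37,0]]
[[6,16],[10,17],[14,16],[16,0],[35,16],[37,0]]
[[1,2],[5,0],[6,16],[10,17],[14,16],[16,0],[35,16],[37,0]]
[[1,2],[5,0],[6,17],[7,16],[10,17],[14,16],[16,0],[35,16],[37,0]]
[[1,2],[5,0],[6,17],[7,16],[10,17],[14,16],[16,0],[26,11],[35,16],[37,0]]
[[1,2],[5,0],[6,19],[7,16],[10,17],[14,16],[16,0],[26,11],[35,16],[37,0]]
[[1,2],[5,0],[6,19],[7,16],[10,17],[14,16],[16,0],[26,11],[35,16],[37,2],[45,0]]
[[1,2],[5,0],[6,19],[7,16],[10,17],[14,16],[16,0],[26,11],[35,16],[37,2],[45,0],[48,17],[49,0]]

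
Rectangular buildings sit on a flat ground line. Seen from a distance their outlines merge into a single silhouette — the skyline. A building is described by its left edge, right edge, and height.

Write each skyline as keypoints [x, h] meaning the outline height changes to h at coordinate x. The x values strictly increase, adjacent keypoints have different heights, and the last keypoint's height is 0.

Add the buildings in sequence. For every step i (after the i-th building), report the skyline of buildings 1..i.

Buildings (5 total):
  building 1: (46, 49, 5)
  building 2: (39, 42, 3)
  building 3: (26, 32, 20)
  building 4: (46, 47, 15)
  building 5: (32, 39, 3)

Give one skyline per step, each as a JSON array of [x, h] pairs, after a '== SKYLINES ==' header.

== SKYLINES ==
[[46,5],[49,0]]
[[39,3],[42,0],[46,5],[49,0]]
[[26,20],[32,0],[39,3],[42,0],[46,5],[49,0]]
[[26,20],[32,0],[39,3],[42,0],[46,15],[47,5],[49,0]]
[[26,20],[32,3],[42,0],[46,15],[47,5],[49,0]]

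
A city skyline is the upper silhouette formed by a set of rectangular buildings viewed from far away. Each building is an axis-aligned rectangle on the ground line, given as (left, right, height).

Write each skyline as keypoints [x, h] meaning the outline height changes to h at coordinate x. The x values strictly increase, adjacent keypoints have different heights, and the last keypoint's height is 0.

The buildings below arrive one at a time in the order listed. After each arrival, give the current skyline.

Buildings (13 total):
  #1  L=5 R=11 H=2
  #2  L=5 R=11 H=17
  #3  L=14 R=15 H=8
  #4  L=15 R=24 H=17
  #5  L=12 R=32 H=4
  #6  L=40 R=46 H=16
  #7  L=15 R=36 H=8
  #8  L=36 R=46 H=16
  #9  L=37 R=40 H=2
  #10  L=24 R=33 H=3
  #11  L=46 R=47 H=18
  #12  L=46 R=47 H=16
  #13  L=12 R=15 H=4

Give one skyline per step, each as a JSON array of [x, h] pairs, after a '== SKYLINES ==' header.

== SKYLINES ==
[[5,2],[11,0]]
[[5,17],[11,0]]
[[5,17],[11,0],[14,8],[15,0]]
[[5,17],[11,0],[14,8],[15,17],[24,0]]
[[5,17],[11,0],[12,4],[14,8],[15,17],[24,4],[32,0]]
[[5,17],[11,0],[12,4],[14,8],[15,17],[24,4],[32,0],[40,16],[46,0]]
[[5,17],[11,0],[12,4],[14,8],[15,17],[24,8],[36,0],[40,16],[46,0]]
[[5,17],[11,0],[12,4],[14,8],[15,17],[24,8],[36,16],[46,0]]
[[5,17],[11,0],[12,4],[14,8],[15,17],[24,8],[36,16],[46,0]]
[[5,17],[11,0],[12,4],[14,8],[15,17],[24,8],[36,16],[46,0]]
[[5,17],[11,0],[12,4],[14,8],[15,17],[24,8],[36,16],[46,18],[47,0]]
[[5,17],[11,0],[12,4],[14,8],[15,17],[24,8],[36,16],[46,18],[47,0]]
[[5,17],[11,0],[12,4],[14,8],[15,17],[24,8],[36,16],[46,18],[47,0]]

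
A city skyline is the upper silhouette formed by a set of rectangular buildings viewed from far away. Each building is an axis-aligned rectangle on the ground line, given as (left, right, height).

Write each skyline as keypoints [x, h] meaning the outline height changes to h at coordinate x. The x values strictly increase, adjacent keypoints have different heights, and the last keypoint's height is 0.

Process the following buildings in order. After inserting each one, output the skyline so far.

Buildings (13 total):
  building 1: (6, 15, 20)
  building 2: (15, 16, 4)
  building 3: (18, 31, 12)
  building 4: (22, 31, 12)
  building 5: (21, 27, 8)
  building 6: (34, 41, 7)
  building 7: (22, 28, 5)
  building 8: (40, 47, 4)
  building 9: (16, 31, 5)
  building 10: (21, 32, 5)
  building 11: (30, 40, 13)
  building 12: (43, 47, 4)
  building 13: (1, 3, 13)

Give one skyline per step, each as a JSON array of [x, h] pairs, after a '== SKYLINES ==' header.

== SKYLINES ==
[[6,20],[15,0]]
[[6,20],[15,4],[16,0]]
[[6,20],[15,4],[16,0],[18,12],[31,0]]
[[6,20],[15,4],[16,0],[18,12],[31,0]]
[[6,20],[15,4],[16,0],[18,12],[31,0]]
[[6,20],[15,4],[16,0],[18,12],[31,0],[34,7],[41,0]]
[[6,20],[15,4],[16,0],[18,12],[31,0],[34,7],[41,0]]
[[6,20],[15,4],[16,0],[18,12],[31,0],[34,7],[41,4],[47,0]]
[[6,20],[15,4],[16,5],[18,12],[31,0],[34,7],[41,4],[47,0]]
[[6,20],[15,4],[16,5],[18,12],[31,5],[32,0],[34,7],[41,4],[47,0]]
[[6,20],[15,4],[16,5],[18,12],[30,13],[40,7],[41,4],[47,0]]
[[6,20],[15,4],[16,5],[18,12],[30,13],[40,7],[41,4],[47,0]]
[[1,13],[3,0],[6,20],[15,4],[16,5],[18,12],[30,13],[40,7],[41,4],[47,0]]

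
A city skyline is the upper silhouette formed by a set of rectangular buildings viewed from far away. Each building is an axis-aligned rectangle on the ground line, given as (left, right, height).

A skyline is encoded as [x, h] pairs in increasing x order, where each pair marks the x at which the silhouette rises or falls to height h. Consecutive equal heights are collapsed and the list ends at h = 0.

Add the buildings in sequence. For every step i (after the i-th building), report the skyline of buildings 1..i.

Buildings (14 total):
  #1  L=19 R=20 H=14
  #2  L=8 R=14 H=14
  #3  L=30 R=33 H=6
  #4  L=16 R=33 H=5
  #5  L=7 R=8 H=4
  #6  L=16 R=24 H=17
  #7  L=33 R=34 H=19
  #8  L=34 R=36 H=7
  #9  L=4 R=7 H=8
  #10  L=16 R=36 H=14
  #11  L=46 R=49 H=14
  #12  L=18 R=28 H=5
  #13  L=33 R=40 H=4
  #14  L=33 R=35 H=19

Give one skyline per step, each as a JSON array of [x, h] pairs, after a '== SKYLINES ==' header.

== SKYLINES ==
[[19,14],[20,0]]
[[8,14],[14,0],[19,14],[20,0]]
[[8,14],[14,0],[19,14],[20,0],[30,6],[33,0]]
[[8,14],[14,0],[16,5],[19,14],[20,5],[30,6],[33,0]]
[[7,4],[8,14],[14,0],[16,5],[19,14],[20,5],[30,6],[33,0]]
[[7,4],[8,14],[14,0],[16,17],[24,5],[30,6],[33,0]]
[[7,4],[8,14],[14,0],[16,17],[24,5],[30,6],[33,19],[34,0]]
[[7,4],[8,14],[14,0],[16,17],[24,5],[30,6],[33,19],[34,7],[36,0]]
[[4,8],[7,4],[8,14],[14,0],[16,17],[24,5],[30,6],[33,19],[34,7],[36,0]]
[[4,8],[7,4],[8,14],[14,0],[16,17],[24,14],[33,19],[34,14],[36,0]]
[[4,8],[7,4],[8,14],[14,0],[16,17],[24,14],[33,19],[34,14],[36,0],[46,14],[49,0]]
[[4,8],[7,4],[8,14],[14,0],[16,17],[24,14],[33,19],[34,14],[36,0],[46,14],[49,0]]
[[4,8],[7,4],[8,14],[14,0],[16,17],[24,14],[33,19],[34,14],[36,4],[40,0],[46,14],[49,0]]
[[4,8],[7,4],[8,14],[14,0],[16,17],[24,14],[33,19],[35,14],[36,4],[40,0],[46,14],[49,0]]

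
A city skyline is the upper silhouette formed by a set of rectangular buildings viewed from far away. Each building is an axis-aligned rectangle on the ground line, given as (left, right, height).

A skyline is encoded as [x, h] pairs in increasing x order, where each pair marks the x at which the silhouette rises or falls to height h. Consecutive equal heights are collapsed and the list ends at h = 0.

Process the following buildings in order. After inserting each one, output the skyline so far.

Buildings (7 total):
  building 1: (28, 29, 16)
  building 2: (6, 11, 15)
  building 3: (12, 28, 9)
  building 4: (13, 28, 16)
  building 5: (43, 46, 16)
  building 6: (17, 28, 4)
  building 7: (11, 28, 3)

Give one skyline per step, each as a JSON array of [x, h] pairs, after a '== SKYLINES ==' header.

== SKYLINES ==
[[28,16],[29,0]]
[[6,15],[11,0],[28,16],[29,0]]
[[6,15],[11,0],[12,9],[28,16],[29,0]]
[[6,15],[11,0],[12,9],[13,16],[29,0]]
[[6,15],[11,0],[12,9],[13,16],[29,0],[43,16],[46,0]]
[[6,15],[11,0],[12,9],[13,16],[29,0],[43,16],[46,0]]
[[6,15],[11,3],[12,9],[13,16],[29,0],[43,16],[46,0]]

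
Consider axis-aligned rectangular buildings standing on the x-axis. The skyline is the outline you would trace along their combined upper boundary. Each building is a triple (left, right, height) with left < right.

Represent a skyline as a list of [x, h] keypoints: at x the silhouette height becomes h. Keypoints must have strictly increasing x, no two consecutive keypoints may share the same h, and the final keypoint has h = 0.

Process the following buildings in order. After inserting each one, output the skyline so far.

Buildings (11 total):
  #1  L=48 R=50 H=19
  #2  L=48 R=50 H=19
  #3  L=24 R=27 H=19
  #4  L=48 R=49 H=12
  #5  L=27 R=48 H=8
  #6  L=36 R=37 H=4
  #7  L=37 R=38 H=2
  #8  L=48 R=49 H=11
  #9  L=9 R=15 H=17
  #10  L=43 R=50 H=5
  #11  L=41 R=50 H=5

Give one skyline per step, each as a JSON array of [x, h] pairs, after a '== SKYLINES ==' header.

== SKYLINES ==
[[48,19],[50,0]]
[[48,19],[50,0]]
[[24,19],[27,0],[48,19],[50,0]]
[[24,19],[27,0],[48,19],[50,0]]
[[24,19],[27,8],[48,19],[50,0]]
[[24,19],[27,8],[48,19],[50,0]]
[[24,19],[27,8],[48,19],[50,0]]
[[24,19],[27,8],[48,19],[50,0]]
[[9,17],[15,0],[24,19],[27,8],[48,19],[50,0]]
[[9,17],[15,0],[24,19],[27,8],[48,19],[50,0]]
[[9,17],[15,0],[24,19],[27,8],[48,19],[50,0]]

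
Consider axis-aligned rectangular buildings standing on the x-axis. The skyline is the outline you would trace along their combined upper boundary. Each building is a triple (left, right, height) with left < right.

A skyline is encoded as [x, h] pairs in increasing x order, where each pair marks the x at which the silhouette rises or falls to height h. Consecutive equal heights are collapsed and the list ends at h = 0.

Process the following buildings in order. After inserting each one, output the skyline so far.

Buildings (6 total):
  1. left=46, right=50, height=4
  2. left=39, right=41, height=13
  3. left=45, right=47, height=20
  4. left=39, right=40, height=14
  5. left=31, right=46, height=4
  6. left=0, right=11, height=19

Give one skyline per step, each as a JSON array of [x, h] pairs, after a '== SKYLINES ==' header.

== SKYLINES ==
[[46,4],[50,0]]
[[39,13],[41,0],[46,4],[50,0]]
[[39,13],[41,0],[45,20],[47,4],[50,0]]
[[39,14],[40,13],[41,0],[45,20],[47,4],[50,0]]
[[31,4],[39,14],[40,13],[41,4],[45,20],[47,4],[50,0]]
[[0,19],[11,0],[31,4],[39,14],[40,13],[41,4],[45,20],[47,4],[50,0]]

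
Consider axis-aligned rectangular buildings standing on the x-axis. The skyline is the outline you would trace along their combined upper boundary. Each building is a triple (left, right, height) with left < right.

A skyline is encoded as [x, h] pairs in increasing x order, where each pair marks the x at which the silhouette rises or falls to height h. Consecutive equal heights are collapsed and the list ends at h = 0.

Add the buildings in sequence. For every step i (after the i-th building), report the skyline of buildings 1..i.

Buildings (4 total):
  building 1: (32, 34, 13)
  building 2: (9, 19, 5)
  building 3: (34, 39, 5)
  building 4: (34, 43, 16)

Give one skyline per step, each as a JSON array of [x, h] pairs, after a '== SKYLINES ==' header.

== SKYLINES ==
[[32,13],[34,0]]
[[9,5],[19,0],[32,13],[34,0]]
[[9,5],[19,0],[32,13],[34,5],[39,0]]
[[9,5],[19,0],[32,13],[34,16],[43,0]]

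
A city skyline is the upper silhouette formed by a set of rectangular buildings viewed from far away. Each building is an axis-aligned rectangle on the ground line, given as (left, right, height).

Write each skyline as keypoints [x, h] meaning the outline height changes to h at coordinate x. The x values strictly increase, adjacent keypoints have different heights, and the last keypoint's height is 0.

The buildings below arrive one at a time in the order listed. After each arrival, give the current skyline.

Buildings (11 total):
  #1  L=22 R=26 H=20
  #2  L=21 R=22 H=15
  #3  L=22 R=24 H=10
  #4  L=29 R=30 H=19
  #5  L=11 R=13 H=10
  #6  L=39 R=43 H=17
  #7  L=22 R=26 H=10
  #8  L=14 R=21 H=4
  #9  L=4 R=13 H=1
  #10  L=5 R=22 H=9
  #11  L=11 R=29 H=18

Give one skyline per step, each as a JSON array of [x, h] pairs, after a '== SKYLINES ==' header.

== SKYLINES ==
[[22,20],[26,0]]
[[21,15],[22,20],[26,0]]
[[21,15],[22,20],[26,0]]
[[21,15],[22,20],[26,0],[29,19],[30,0]]
[[11,10],[13,0],[21,15],[22,20],[26,0],[29,19],[30,0]]
[[11,10],[13,0],[21,15],[22,20],[26,0],[29,19],[30,0],[39,17],[43,0]]
[[11,10],[13,0],[21,15],[22,20],[26,0],[29,19],[30,0],[39,17],[43,0]]
[[11,10],[13,0],[14,4],[21,15],[22,20],[26,0],[29,19],[30,0],[39,17],[43,0]]
[[4,1],[11,10],[13,0],[14,4],[21,15],[22,20],[26,0],[29,19],[30,0],[39,17],[43,0]]
[[4,1],[5,9],[11,10],[13,9],[21,15],[22,20],[26,0],[29,19],[30,0],[39,17],[43,0]]
[[4,1],[5,9],[11,18],[22,20],[26,18],[29,19],[30,0],[39,17],[43,0]]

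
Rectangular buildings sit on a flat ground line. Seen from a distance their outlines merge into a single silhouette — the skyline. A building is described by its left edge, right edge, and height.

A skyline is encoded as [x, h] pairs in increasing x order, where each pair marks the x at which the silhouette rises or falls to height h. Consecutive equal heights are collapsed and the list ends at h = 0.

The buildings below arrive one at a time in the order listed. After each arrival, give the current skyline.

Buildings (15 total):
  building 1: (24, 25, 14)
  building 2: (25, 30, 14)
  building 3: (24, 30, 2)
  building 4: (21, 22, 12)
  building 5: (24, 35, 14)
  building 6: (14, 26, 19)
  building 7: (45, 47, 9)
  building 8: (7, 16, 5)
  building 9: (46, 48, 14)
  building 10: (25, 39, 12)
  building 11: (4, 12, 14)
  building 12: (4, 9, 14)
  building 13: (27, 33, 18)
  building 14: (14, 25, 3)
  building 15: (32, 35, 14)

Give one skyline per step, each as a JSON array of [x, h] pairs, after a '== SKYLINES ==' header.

== SKYLINES ==
[[24,14],[25,0]]
[[24,14],[30,0]]
[[24,14],[30,0]]
[[21,12],[22,0],[24,14],[30,0]]
[[21,12],[22,0],[24,14],[35,0]]
[[14,19],[26,14],[35,0]]
[[14,19],[26,14],[35,0],[45,9],[47,0]]
[[7,5],[14,19],[26,14],[35,0],[45,9],[47,0]]
[[7,5],[14,19],[26,14],[35,0],[45,9],[46,14],[48,0]]
[[7,5],[14,19],[26,14],[35,12],[39,0],[45,9],[46,14],[48,0]]
[[4,14],[12,5],[14,19],[26,14],[35,12],[39,0],[45,9],[46,14],[48,0]]
[[4,14],[12,5],[14,19],[26,14],[35,12],[39,0],[45,9],[46,14],[48,0]]
[[4,14],[12,5],[14,19],[26,14],[27,18],[33,14],[35,12],[39,0],[45,9],[46,14],[48,0]]
[[4,14],[12,5],[14,19],[26,14],[27,18],[33,14],[35,12],[39,0],[45,9],[46,14],[48,0]]
[[4,14],[12,5],[14,19],[26,14],[27,18],[33,14],[35,12],[39,0],[45,9],[46,14],[48,0]]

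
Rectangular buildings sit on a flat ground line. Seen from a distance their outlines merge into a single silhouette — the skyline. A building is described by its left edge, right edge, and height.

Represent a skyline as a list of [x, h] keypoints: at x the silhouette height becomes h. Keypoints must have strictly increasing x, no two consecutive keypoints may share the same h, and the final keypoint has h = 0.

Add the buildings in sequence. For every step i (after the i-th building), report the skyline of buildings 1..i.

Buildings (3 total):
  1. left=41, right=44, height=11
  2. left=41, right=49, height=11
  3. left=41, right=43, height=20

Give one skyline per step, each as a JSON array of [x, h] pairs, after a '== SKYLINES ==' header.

== SKYLINES ==
[[41,11],[44,0]]
[[41,11],[49,0]]
[[41,20],[43,11],[49,0]]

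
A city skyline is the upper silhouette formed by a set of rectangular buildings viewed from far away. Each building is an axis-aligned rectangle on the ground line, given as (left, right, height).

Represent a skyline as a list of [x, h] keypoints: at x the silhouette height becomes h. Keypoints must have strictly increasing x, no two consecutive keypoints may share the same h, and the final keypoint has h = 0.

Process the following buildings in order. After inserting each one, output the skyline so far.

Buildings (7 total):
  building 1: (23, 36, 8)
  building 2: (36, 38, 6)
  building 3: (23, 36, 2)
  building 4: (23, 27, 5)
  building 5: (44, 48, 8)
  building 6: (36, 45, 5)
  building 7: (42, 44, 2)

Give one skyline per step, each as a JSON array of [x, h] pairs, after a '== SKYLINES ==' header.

== SKYLINES ==
[[23,8],[36,0]]
[[23,8],[36,6],[38,0]]
[[23,8],[36,6],[38,0]]
[[23,8],[36,6],[38,0]]
[[23,8],[36,6],[38,0],[44,8],[48,0]]
[[23,8],[36,6],[38,5],[44,8],[48,0]]
[[23,8],[36,6],[38,5],[44,8],[48,0]]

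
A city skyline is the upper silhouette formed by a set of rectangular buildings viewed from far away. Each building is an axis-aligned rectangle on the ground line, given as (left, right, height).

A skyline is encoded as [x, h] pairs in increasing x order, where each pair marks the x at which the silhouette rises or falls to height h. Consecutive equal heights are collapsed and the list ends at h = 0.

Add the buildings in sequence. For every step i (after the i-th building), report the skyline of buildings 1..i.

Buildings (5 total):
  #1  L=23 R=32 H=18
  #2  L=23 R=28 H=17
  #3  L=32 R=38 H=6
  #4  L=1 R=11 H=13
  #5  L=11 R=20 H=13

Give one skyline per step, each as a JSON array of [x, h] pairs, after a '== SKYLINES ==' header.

== SKYLINES ==
[[23,18],[32,0]]
[[23,18],[32,0]]
[[23,18],[32,6],[38,0]]
[[1,13],[11,0],[23,18],[32,6],[38,0]]
[[1,13],[20,0],[23,18],[32,6],[38,0]]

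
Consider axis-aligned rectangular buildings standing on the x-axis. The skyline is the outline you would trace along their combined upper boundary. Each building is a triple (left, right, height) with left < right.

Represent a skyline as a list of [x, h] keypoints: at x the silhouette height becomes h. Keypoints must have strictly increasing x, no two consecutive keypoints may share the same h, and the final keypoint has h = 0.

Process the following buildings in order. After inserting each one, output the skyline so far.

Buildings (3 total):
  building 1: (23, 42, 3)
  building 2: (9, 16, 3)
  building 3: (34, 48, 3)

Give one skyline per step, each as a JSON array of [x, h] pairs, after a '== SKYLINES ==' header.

== SKYLINES ==
[[23,3],[42,0]]
[[9,3],[16,0],[23,3],[42,0]]
[[9,3],[16,0],[23,3],[48,0]]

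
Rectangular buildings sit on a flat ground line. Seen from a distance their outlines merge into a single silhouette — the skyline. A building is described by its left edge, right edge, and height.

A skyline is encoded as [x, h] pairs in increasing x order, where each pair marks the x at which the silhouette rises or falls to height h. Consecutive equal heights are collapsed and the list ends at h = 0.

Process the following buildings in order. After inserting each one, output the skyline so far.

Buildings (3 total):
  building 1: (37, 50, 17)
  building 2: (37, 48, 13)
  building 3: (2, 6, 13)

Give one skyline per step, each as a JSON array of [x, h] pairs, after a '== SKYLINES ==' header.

== SKYLINES ==
[[37,17],[50,0]]
[[37,17],[50,0]]
[[2,13],[6,0],[37,17],[50,0]]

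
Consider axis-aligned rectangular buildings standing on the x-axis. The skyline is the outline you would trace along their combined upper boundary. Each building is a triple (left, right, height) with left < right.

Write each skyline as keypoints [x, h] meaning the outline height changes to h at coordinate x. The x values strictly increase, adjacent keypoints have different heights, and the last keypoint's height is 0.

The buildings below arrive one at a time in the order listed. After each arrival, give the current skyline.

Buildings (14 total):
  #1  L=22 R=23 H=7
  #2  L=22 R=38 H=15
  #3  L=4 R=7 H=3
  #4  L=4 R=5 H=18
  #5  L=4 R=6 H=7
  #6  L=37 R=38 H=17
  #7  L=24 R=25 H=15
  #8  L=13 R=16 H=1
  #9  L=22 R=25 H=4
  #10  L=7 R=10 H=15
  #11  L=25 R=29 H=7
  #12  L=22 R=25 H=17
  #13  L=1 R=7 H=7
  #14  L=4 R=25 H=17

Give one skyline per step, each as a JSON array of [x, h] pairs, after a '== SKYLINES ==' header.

== SKYLINES ==
[[22,7],[23,0]]
[[22,15],[38,0]]
[[4,3],[7,0],[22,15],[38,0]]
[[4,18],[5,3],[7,0],[22,15],[38,0]]
[[4,18],[5,7],[6,3],[7,0],[22,15],[38,0]]
[[4,18],[5,7],[6,3],[7,0],[22,15],[37,17],[38,0]]
[[4,18],[5,7],[6,3],[7,0],[22,15],[37,17],[38,0]]
[[4,18],[5,7],[6,3],[7,0],[13,1],[16,0],[22,15],[37,17],[38,0]]
[[4,18],[5,7],[6,3],[7,0],[13,1],[16,0],[22,15],[37,17],[38,0]]
[[4,18],[5,7],[6,3],[7,15],[10,0],[13,1],[16,0],[22,15],[37,17],[38,0]]
[[4,18],[5,7],[6,3],[7,15],[10,0],[13,1],[16,0],[22,15],[37,17],[38,0]]
[[4,18],[5,7],[6,3],[7,15],[10,0],[13,1],[16,0],[22,17],[25,15],[37,17],[38,0]]
[[1,7],[4,18],[5,7],[7,15],[10,0],[13,1],[16,0],[22,17],[25,15],[37,17],[38,0]]
[[1,7],[4,18],[5,17],[25,15],[37,17],[38,0]]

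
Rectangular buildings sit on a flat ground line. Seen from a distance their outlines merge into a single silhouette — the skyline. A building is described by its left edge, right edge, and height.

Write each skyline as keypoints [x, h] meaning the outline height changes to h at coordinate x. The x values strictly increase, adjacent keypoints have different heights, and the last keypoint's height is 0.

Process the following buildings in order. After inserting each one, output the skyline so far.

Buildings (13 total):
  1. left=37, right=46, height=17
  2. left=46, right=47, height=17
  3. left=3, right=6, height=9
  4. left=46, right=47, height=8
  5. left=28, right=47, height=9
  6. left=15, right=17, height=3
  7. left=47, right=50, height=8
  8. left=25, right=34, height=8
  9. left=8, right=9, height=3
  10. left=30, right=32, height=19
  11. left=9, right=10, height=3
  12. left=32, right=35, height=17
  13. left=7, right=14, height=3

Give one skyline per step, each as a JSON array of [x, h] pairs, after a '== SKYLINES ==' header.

== SKYLINES ==
[[37,17],[46,0]]
[[37,17],[47,0]]
[[3,9],[6,0],[37,17],[47,0]]
[[3,9],[6,0],[37,17],[47,0]]
[[3,9],[6,0],[28,9],[37,17],[47,0]]
[[3,9],[6,0],[15,3],[17,0],[28,9],[37,17],[47,0]]
[[3,9],[6,0],[15,3],[17,0],[28,9],[37,17],[47,8],[50,0]]
[[3,9],[6,0],[15,3],[17,0],[25,8],[28,9],[37,17],[47,8],[50,0]]
[[3,9],[6,0],[8,3],[9,0],[15,3],[17,0],[25,8],[28,9],[37,17],[47,8],[50,0]]
[[3,9],[6,0],[8,3],[9,0],[15,3],[17,0],[25,8],[28,9],[30,19],[32,9],[37,17],[47,8],[50,0]]
[[3,9],[6,0],[8,3],[10,0],[15,3],[17,0],[25,8],[28,9],[30,19],[32,9],[37,17],[47,8],[50,0]]
[[3,9],[6,0],[8,3],[10,0],[15,3],[17,0],[25,8],[28,9],[30,19],[32,17],[35,9],[37,17],[47,8],[50,0]]
[[3,9],[6,0],[7,3],[14,0],[15,3],[17,0],[25,8],[28,9],[30,19],[32,17],[35,9],[37,17],[47,8],[50,0]]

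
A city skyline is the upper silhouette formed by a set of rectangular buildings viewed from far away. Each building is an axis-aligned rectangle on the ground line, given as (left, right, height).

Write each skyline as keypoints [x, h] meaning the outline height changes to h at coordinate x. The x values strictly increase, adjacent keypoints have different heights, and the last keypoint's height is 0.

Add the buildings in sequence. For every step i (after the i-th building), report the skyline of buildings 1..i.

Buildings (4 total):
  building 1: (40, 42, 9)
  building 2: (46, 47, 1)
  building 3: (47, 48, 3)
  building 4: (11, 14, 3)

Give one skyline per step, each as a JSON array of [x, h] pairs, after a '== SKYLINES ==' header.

== SKYLINES ==
[[40,9],[42,0]]
[[40,9],[42,0],[46,1],[47,0]]
[[40,9],[42,0],[46,1],[47,3],[48,0]]
[[11,3],[14,0],[40,9],[42,0],[46,1],[47,3],[48,0]]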